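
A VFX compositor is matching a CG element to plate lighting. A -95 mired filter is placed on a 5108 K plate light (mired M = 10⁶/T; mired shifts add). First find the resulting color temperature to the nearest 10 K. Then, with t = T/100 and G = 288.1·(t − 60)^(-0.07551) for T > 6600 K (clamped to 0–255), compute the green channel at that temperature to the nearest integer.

218

M_in = 10⁶/5108 = 195.77; M_out = 195.77 + (-95) = 100.77.
T_out = 10⁶/100.77 = 9923.5 K → 9920 K; t = 99.2.
G = 288.1·(99.2 − 60)^(-0.07551) = 288.1·39.2^(-0.07551) = 288.1·0.75804 = 218.391.
Rounded: 218.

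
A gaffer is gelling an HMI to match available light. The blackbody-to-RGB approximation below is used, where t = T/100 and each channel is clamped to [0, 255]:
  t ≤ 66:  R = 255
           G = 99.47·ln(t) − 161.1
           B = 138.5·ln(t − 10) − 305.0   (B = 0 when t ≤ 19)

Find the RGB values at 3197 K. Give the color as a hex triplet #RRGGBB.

t = 3197/100 = 31.97; the t ≤ 66 branch applies.
R = 255 by definition for t ≤ 66.
G = 99.47·ln 31.97 − 161.1 = 99.47·3.4648 − 161.1 = 183.543.
B = 138.5·ln(31.97 − 10) − 305.0 = 138.5·ln 21.97 − 305.0 = 138.5·3.0897 − 305.0 = 122.920.
Rounded: (255, 184, 123).
In hex: #FFB87B.

#FFB87B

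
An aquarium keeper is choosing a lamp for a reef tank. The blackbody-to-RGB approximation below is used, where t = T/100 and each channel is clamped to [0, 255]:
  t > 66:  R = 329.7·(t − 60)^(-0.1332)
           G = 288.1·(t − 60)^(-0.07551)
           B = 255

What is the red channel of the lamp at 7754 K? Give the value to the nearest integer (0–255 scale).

t = 7754/100 = 77.54; the t > 66 branch applies.
R = 329.7·(77.54 − 60)^(-0.1332) = 329.7·17.54^(-0.1332) = 329.7·0.68280 = 225.120.
Rounded: 225.

225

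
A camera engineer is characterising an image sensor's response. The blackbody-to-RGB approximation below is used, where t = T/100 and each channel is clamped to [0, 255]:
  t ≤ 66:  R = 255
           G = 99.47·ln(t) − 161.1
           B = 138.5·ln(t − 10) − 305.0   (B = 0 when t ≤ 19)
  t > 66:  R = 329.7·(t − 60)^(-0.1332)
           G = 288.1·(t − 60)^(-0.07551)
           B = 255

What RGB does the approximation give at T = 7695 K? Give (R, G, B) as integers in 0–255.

(226, 233, 255)

t = 7695/100 = 76.95; the t > 66 branch applies.
R = 329.7·(76.95 − 60)^(-0.1332) = 329.7·16.95^(-0.1332) = 329.7·0.68592 = 226.148.
G = 288.1·(76.95 − 60)^(-0.07551) = 288.1·16.95^(-0.07551) = 288.1·0.80758 = 232.664.
B = 255 by definition for t > 66.
Rounded: (226, 233, 255).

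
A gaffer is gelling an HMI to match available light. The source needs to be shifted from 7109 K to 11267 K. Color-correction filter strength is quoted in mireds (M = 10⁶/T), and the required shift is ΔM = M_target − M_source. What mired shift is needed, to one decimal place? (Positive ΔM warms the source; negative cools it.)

-51.9 mireds

M_source = 10⁶/7109 = 140.667; M_target = 10⁶/11267 = 88.755.
ΔM = 88.755 − 140.667 = -51.912 → -51.9 mireds, a cooling shift.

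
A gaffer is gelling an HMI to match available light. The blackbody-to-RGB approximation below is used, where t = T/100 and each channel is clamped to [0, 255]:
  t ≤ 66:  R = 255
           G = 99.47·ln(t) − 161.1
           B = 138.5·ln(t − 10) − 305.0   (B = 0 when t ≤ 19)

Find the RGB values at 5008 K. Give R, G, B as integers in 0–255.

t = 5008/100 = 50.08; the t ≤ 66 branch applies.
R = 255 by definition for t ≤ 66.
G = 99.47·ln 50.08 − 161.1 = 99.47·3.9136 − 161.1 = 228.188.
B = 138.5·ln(50.08 − 10) − 305.0 = 138.5·ln 40.08 − 305.0 = 138.5·3.6909 − 305.0 = 206.187.
Rounded: (255, 228, 206).

R=255, G=228, B=206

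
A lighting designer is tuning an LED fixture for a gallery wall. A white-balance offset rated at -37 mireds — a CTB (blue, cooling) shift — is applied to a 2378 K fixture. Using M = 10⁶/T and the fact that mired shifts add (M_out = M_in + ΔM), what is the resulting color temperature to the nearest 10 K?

M_in = 10⁶/2378 = 420.52 mireds.
M_out = 420.52 + (-37) = 383.52 mireds.
T_out = 10⁶/383.52 = 2607.4 K → 2610 K.

2610 K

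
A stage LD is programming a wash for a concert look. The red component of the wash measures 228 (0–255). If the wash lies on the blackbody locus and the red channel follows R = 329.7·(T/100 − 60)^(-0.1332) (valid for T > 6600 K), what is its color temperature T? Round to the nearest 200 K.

(t − 60)^(-0.1332) = 228/329.7 = 0.69154.
t − 60 = 0.69154^(1/-0.1332) = 0.69154^(-7.508) = 15.943, so t = 75.943.
T = 100·t = 7594 K → 7600 K to the nearest 200 K.

7600 K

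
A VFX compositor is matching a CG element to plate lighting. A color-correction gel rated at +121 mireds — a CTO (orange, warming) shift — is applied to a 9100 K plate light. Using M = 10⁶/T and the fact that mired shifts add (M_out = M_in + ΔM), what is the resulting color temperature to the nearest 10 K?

M_in = 10⁶/9100 = 109.89 mireds.
M_out = 109.89 + (+121) = 230.89 mireds.
T_out = 10⁶/230.89 = 4331.1 K → 4330 K.

4330 K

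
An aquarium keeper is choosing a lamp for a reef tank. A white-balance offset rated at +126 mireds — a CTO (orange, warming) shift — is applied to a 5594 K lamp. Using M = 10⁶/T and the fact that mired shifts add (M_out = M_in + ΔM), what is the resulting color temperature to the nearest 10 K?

3280 K

M_in = 10⁶/5594 = 178.76 mireds.
M_out = 178.76 + (+126) = 304.76 mireds.
T_out = 10⁶/304.76 = 3281.2 K → 3280 K.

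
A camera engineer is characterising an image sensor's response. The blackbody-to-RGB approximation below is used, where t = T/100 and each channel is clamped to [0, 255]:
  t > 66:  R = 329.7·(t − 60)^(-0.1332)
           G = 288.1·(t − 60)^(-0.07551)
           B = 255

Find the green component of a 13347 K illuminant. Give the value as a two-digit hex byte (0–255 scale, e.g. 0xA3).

0xD0

t = 13347/100 = 133.47; the t > 66 branch applies.
G = 288.1·(133.47 − 60)^(-0.07551) = 288.1·73.47^(-0.07551) = 288.1·0.72292 = 208.273.
Rounded: 208; in hex, 0xD0.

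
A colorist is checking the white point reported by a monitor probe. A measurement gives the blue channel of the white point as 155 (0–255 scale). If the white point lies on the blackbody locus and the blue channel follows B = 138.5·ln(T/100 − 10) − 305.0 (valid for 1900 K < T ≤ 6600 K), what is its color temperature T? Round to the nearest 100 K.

ln(t − 10) = (155 + 305.0) / 138.5 = 3.3213.
t − 10 = e^3.3213 = 27.696, so t = 37.696.
T = 100·t = 3770 K → 3800 K to the nearest 100 K.

3800 K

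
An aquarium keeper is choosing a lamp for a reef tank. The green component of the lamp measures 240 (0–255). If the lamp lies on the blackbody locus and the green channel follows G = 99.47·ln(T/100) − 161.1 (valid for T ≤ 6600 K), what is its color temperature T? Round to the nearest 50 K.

ln t = (240 + 161.1) / 99.47 = 4.0324.
t = e^4.0324 = 56.394.
T = 100·t = 5639 K → 5650 K to the nearest 50 K.

5650 K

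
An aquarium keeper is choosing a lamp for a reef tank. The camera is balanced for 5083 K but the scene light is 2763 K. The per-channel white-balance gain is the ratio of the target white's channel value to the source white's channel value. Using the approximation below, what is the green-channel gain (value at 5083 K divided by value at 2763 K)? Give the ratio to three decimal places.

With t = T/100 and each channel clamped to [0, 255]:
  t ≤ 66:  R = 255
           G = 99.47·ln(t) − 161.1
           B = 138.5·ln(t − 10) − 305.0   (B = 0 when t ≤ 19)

At 2763 K (t = 27.63):
  G = 99.47·ln 27.63 − 161.1 = 99.47·3.3189 − 161.1 = 169.031.
At 5083 K (t = 50.83):
  G = 99.47·ln 50.83 − 161.1 = 99.47·3.9285 − 161.1 = 229.667.
Gain = 229.667 / 169.031 = 1.3587 → 1.359.

1.359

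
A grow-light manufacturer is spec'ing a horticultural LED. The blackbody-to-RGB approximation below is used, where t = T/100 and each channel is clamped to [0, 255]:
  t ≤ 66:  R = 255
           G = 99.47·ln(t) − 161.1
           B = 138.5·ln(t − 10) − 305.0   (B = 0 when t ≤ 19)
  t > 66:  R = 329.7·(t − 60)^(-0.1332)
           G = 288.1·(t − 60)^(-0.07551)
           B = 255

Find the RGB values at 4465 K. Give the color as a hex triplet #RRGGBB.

#FFD9BA

t = 4465/100 = 44.65; the t ≤ 66 branch applies.
R = 255 by definition for t ≤ 66.
G = 99.47·ln 44.65 − 161.1 = 99.47·3.7989 − 161.1 = 216.772.
B = 138.5·ln(44.65 − 10) − 305.0 = 138.5·ln 34.65 − 305.0 = 138.5·3.5453 − 305.0 = 186.024.
Rounded: (255, 217, 186).
In hex: #FFD9BA.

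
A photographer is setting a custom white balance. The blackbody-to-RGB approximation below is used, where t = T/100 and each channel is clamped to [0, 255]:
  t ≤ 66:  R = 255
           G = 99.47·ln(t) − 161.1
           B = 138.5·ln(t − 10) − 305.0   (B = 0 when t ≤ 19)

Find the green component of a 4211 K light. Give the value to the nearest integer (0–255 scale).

t = 4211/100 = 42.11; the t ≤ 66 branch applies.
G = 99.47·ln 42.11 − 161.1 = 99.47·3.7403 − 161.1 = 210.946.
Rounded: 211.

211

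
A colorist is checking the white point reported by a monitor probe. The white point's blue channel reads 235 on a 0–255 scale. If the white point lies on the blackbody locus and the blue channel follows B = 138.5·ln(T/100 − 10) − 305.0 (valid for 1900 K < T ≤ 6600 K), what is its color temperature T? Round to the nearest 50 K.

5950 K

ln(t − 10) = (235 + 305.0) / 138.5 = 3.8989.
t − 10 = e^3.8989 = 49.349, so t = 59.349.
T = 100·t = 5935 K → 5950 K to the nearest 50 K.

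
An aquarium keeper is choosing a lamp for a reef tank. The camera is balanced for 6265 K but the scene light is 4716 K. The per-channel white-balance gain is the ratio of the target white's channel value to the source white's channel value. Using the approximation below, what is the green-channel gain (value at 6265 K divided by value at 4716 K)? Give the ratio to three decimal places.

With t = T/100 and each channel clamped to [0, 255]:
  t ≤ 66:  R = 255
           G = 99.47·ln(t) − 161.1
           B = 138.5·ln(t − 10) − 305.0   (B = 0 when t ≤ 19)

At 4716 K (t = 47.16):
  G = 99.47·ln 47.16 − 161.1 = 99.47·3.8535 − 161.1 = 222.212.
At 6265 K (t = 62.65):
  G = 99.47·ln 62.65 − 161.1 = 99.47·4.1376 − 161.1 = 250.463.
Gain = 250.463 / 222.212 = 1.1271 → 1.127.

1.127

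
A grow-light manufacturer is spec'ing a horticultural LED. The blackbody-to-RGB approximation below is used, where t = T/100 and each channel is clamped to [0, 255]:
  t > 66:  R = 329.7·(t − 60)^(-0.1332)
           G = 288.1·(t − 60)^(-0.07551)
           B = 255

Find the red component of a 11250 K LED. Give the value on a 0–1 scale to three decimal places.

t = 11250/100 = 112.5; the t > 66 branch applies.
R = 329.7·(112.5 − 60)^(-0.1332) = 329.7·52.5^(-0.1332) = 329.7·0.59003 = 194.533.
On a 0–1 scale: 194.533/255 = 0.7629 → 0.763.

0.763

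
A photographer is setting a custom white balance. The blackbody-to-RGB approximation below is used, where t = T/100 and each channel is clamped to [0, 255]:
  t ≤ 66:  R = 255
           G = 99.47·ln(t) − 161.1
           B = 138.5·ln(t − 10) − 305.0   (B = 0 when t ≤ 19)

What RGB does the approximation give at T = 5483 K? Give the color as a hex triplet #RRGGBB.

#FFEDDE

t = 5483/100 = 54.83; the t ≤ 66 branch applies.
R = 255 by definition for t ≤ 66.
G = 99.47·ln 54.83 − 161.1 = 99.47·4.0042 − 161.1 = 237.202.
B = 138.5·ln(54.83 − 10) − 305.0 = 138.5·ln 44.83 − 305.0 = 138.5·3.8029 − 305.0 = 221.699.
Rounded: (255, 237, 222).
In hex: #FFEDDE.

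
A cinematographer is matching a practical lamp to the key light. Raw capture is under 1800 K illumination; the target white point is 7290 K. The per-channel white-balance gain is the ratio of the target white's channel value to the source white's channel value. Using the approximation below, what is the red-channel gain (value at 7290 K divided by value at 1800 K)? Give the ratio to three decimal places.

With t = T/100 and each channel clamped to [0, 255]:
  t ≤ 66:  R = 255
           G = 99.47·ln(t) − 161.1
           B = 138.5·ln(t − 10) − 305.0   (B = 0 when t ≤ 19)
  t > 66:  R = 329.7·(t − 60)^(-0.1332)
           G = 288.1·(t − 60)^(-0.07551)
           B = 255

0.920

At 1800 K (t = 18):
  R = 255 by definition for t ≤ 66.
At 7290 K (t = 72.9):
  R = 329.7·(72.9 − 60)^(-0.1332) = 329.7·12.9^(-0.1332) = 329.7·0.71133 = 234.525.
Gain = 234.525 / 255.000 = 0.9197 → 0.920.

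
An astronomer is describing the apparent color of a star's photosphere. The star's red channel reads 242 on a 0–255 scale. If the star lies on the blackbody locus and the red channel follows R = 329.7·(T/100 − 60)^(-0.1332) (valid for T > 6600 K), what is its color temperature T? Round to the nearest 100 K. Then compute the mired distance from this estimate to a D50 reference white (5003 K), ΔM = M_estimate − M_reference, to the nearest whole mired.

-57 mireds

(t − 60)^(-0.1332) = 242/329.7 = 0.73400.
t − 60 = 0.73400^(1/-0.1332) = 0.73400^(-7.508) = 10.193, so t = 70.193.
T = 100·t = 7019 K → 7000 K to the nearest 100 K.
M_estimate = 10⁶/7000 = 142.86; M_reference = 10⁶/5003 = 199.88.
ΔM = 142.86 − 199.88 = -57.02 → -57 mireds.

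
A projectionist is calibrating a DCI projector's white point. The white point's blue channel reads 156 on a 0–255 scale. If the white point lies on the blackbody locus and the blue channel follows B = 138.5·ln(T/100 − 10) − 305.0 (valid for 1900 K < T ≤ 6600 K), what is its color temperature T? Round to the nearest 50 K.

3800 K

ln(t − 10) = (156 + 305.0) / 138.5 = 3.3285.
t − 10 = e^3.3285 = 27.897, so t = 37.897.
T = 100·t = 3790 K → 3800 K to the nearest 50 K.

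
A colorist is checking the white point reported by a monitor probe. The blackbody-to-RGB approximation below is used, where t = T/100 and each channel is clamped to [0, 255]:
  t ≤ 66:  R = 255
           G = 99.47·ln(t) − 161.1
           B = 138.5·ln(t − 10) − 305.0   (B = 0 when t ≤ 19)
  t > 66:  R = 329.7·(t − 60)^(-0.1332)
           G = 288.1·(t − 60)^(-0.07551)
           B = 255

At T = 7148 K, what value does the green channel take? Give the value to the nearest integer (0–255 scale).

t = 7148/100 = 71.48; the t > 66 branch applies.
G = 288.1·(71.48 − 60)^(-0.07551) = 288.1·11.48^(-0.07551) = 288.1·0.83169 = 239.611.
Rounded: 240.

240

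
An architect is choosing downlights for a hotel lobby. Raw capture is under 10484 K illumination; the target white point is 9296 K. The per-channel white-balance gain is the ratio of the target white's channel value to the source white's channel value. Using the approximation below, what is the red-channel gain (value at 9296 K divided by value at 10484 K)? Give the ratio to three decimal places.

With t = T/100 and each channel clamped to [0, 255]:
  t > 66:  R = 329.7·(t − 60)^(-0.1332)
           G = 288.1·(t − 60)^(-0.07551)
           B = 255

1.042

At 10484 K (t = 104.84):
  R = 329.7·(104.84 − 60)^(-0.1332) = 329.7·44.84^(-0.1332) = 329.7·0.60256 = 198.663.
At 9296 K (t = 92.96):
  R = 329.7·(92.96 − 60)^(-0.1332) = 329.7·32.96^(-0.1332) = 329.7·0.62778 = 206.977.
Gain = 206.977 / 198.663 = 1.0419 → 1.042.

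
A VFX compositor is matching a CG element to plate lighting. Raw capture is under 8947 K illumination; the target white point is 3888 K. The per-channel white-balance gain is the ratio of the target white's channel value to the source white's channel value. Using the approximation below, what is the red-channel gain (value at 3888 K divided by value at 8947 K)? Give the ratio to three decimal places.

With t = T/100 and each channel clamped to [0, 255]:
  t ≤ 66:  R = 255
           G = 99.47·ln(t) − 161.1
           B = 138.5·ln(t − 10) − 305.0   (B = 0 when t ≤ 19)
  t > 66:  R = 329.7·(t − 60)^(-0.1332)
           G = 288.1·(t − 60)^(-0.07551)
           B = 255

1.214

At 8947 K (t = 89.47):
  R = 329.7·(89.47 − 60)^(-0.1332) = 329.7·29.47^(-0.1332) = 329.7·0.63720 = 210.086.
At 3888 K (t = 38.88):
  R = 255 by definition for t ≤ 66.
Gain = 255.000 / 210.086 = 1.2138 → 1.214.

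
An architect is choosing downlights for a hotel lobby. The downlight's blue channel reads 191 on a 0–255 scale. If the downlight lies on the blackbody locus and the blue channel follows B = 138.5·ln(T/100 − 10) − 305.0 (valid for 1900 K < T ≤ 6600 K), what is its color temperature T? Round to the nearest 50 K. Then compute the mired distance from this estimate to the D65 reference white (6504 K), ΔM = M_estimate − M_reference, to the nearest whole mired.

ln(t − 10) = (191 + 305.0) / 138.5 = 3.5812.
t − 10 = e^3.5812 = 35.918, so t = 45.918.
T = 100·t = 4592 K → 4600 K to the nearest 50 K.
M_estimate = 10⁶/4600 = 217.39; M_reference = 10⁶/6504 = 153.75.
ΔM = 217.39 − 153.75 = 63.64 → +64 mireds.

+64 mireds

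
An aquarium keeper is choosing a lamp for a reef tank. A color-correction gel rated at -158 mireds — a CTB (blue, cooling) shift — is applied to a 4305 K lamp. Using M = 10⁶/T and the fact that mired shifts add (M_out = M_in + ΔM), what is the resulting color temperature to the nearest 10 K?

M_in = 10⁶/4305 = 232.29 mireds.
M_out = 232.29 + (-158) = 74.29 mireds.
T_out = 10⁶/74.29 = 13461.1 K → 13460 K.

13460 K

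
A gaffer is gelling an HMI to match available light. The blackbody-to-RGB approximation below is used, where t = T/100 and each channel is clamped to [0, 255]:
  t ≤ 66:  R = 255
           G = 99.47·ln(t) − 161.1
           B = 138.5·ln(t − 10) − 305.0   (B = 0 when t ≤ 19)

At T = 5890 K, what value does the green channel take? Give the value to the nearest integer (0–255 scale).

t = 5890/100 = 58.9; the t ≤ 66 branch applies.
G = 99.47·ln 58.9 − 161.1 = 99.47·4.0758 − 161.1 = 244.324.
Rounded: 244.

244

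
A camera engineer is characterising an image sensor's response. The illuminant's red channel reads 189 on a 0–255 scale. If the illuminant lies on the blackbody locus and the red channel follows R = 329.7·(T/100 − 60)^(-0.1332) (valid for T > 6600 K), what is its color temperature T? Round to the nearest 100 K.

(t − 60)^(-0.1332) = 189/329.7 = 0.57325.
t − 60 = 0.57325^(1/-0.1332) = 0.57325^(-7.508) = 65.199, so t = 125.199.
T = 100·t = 12520 K → 12500 K to the nearest 100 K.

12500 K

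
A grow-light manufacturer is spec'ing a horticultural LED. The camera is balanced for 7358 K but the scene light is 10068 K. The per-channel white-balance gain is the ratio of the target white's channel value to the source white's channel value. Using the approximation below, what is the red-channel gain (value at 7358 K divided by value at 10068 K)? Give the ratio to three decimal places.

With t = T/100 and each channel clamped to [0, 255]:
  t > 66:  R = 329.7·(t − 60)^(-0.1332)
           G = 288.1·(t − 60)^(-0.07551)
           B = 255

At 10068 K (t = 100.68):
  R = 329.7·(100.68 − 60)^(-0.1332) = 329.7·40.68^(-0.1332) = 329.7·0.61042 = 201.256.
At 7358 K (t = 73.58):
  R = 329.7·(73.58 − 60)^(-0.1332) = 329.7·13.58^(-0.1332) = 329.7·0.70648 = 232.925.
Gain = 232.925 / 201.256 = 1.1574 → 1.157.

1.157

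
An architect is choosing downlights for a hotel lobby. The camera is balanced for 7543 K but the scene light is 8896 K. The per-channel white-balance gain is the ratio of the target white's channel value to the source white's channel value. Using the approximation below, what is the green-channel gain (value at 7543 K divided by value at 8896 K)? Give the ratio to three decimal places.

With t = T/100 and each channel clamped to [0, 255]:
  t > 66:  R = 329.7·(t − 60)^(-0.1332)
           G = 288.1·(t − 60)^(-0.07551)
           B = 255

At 8896 K (t = 88.96):
  G = 288.1·(88.96 − 60)^(-0.07551) = 288.1·28.96^(-0.07551) = 288.1·0.77557 = 223.441.
At 7543 K (t = 75.43):
  G = 288.1·(75.43 − 60)^(-0.07551) = 288.1·15.43^(-0.07551) = 288.1·0.81333 = 234.320.
Gain = 234.320 / 223.441 = 1.0487 → 1.049.

1.049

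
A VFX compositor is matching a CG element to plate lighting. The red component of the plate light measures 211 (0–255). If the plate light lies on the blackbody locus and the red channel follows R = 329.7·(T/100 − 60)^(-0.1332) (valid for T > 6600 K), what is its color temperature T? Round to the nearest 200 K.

8800 K

(t − 60)^(-0.1332) = 211/329.7 = 0.63998.
t − 60 = 0.63998^(1/-0.1332) = 0.63998^(-7.508) = 28.525, so t = 88.525.
T = 100·t = 8853 K → 8800 K to the nearest 200 K.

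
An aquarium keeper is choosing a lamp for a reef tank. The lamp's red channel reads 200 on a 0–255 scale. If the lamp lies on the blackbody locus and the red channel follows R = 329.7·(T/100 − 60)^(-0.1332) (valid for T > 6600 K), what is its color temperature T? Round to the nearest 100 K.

(t − 60)^(-0.1332) = 200/329.7 = 0.60661.
t − 60 = 0.60661^(1/-0.1332) = 0.60661^(-7.508) = 42.638, so t = 102.638.
T = 100·t = 10264 K → 10300 K to the nearest 100 K.

10300 K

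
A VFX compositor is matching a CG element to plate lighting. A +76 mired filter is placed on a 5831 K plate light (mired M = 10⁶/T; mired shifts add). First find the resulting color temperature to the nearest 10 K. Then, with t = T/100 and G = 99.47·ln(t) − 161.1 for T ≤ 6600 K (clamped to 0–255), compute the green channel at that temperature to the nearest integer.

207

M_in = 10⁶/5831 = 171.50; M_out = 171.50 + (+76) = 247.50.
T_out = 10⁶/247.50 = 4040.5 K → 4040 K; t = 40.4.
G = 99.47·ln 40.4 − 161.1 = 99.47·3.6988 − 161.1 = 206.823.
Rounded: 207.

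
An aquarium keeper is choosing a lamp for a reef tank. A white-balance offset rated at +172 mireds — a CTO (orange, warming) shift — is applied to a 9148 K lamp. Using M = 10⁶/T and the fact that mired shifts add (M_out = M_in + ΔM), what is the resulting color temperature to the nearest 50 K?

M_in = 10⁶/9148 = 109.31 mireds.
M_out = 109.31 + (+172) = 281.31 mireds.
T_out = 10⁶/281.31 = 3554.8 K → 3550 K.

3550 K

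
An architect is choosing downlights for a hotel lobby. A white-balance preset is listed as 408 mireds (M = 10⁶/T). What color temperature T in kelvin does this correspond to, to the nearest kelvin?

2451 K

T = 10⁶ / 408 = 2450.98 K → 2451 K.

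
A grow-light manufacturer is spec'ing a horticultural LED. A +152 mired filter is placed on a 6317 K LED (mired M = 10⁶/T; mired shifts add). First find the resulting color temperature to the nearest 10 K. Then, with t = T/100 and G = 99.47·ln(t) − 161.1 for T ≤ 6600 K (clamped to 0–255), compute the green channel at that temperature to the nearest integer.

M_in = 10⁶/6317 = 158.30; M_out = 158.30 + (+152) = 310.30.
T_out = 10⁶/310.30 = 3222.7 K → 3220 K; t = 32.2.
G = 99.47·ln 32.2 − 161.1 = 99.47·3.4720 − 161.1 = 184.257.
Rounded: 184.

184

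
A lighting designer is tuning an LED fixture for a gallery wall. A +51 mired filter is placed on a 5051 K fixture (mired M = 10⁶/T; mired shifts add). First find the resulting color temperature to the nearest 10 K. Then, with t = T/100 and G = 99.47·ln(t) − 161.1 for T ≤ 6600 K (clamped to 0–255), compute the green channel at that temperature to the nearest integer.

206

M_in = 10⁶/5051 = 197.98; M_out = 197.98 + (+51) = 248.98.
T_out = 10⁶/248.98 = 4016.4 K → 4020 K; t = 40.2.
G = 99.47·ln 40.2 − 161.1 = 99.47·3.6939 − 161.1 = 206.329.
Rounded: 206.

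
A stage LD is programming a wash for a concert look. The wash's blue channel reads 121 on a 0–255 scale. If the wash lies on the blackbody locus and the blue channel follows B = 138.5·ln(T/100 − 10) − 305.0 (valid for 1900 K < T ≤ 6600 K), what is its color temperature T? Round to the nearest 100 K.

3200 K

ln(t − 10) = (121 + 305.0) / 138.5 = 3.0758.
t − 10 = e^3.0758 = 21.667, so t = 31.667.
T = 100·t = 3167 K → 3200 K to the nearest 100 K.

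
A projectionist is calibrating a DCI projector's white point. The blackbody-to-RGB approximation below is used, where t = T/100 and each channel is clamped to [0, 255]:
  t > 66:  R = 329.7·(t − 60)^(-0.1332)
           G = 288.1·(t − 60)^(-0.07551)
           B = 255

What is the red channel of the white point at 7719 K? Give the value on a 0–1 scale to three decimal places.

t = 7719/100 = 77.19; the t > 66 branch applies.
R = 329.7·(77.19 − 60)^(-0.1332) = 329.7·17.19^(-0.1332) = 329.7·0.68464 = 225.725.
On a 0–1 scale: 225.725/255 = 0.8852 → 0.885.

0.885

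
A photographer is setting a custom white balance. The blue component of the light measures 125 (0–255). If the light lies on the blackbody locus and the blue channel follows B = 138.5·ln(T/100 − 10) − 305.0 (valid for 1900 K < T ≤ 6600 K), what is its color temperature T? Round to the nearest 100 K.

3200 K

ln(t − 10) = (125 + 305.0) / 138.5 = 3.1047.
t − 10 = e^3.1047 = 22.302, so t = 32.302.
T = 100·t = 3230 K → 3200 K to the nearest 100 K.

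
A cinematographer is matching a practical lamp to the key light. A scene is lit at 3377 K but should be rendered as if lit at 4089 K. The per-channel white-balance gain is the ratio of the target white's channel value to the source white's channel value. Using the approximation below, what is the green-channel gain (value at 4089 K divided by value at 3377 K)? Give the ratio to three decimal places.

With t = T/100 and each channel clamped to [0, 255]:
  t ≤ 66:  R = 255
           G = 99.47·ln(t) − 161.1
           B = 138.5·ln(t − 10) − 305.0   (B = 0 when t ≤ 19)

1.101

At 3377 K (t = 33.77):
  G = 99.47·ln 33.77 − 161.1 = 99.47·3.5196 − 161.1 = 188.992.
At 4089 K (t = 40.89):
  G = 99.47·ln 40.89 − 161.1 = 99.47·3.7109 − 161.1 = 208.022.
Gain = 208.022 / 188.992 = 1.1007 → 1.101.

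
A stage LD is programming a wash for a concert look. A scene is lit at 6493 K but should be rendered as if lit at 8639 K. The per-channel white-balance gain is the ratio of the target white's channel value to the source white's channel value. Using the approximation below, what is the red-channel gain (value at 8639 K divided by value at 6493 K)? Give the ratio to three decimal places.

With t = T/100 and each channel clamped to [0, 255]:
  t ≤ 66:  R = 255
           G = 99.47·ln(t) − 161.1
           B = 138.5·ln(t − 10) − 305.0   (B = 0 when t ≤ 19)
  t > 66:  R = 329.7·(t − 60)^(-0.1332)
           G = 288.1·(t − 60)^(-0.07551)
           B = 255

At 6493 K (t = 64.93):
  R = 255 by definition for t ≤ 66.
At 8639 K (t = 86.39):
  R = 329.7·(86.39 − 60)^(-0.1332) = 329.7·26.39^(-0.1332) = 329.7·0.64664 = 213.198.
Gain = 213.198 / 255.000 = 0.8361 → 0.836.

0.836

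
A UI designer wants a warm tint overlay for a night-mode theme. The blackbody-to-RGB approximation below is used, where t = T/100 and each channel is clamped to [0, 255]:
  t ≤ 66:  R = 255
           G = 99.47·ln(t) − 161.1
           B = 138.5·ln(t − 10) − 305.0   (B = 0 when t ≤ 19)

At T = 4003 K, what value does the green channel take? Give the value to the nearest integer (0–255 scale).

206

t = 4003/100 = 40.03; the t ≤ 66 branch applies.
G = 99.47·ln 40.03 − 161.1 = 99.47·3.6896 − 161.1 = 205.907.
Rounded: 206.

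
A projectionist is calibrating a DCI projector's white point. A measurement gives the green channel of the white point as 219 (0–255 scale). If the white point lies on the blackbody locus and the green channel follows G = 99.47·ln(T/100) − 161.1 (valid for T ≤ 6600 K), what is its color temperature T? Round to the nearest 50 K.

4550 K

ln t = (219 + 161.1) / 99.47 = 3.8213.
t = e^3.8213 = 45.661.
T = 100·t = 4566 K → 4550 K to the nearest 50 K.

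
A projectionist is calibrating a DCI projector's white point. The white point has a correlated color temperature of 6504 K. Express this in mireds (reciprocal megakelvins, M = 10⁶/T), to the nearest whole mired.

154 mireds

M = 10⁶ / 6504 = 153.752 → 154 mireds.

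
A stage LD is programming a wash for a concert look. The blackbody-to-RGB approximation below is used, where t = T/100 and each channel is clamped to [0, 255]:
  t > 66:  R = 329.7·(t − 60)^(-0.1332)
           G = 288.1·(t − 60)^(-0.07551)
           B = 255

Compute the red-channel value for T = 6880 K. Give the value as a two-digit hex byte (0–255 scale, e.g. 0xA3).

0xF7

t = 6880/100 = 68.8; the t > 66 branch applies.
R = 329.7·(68.8 − 60)^(-0.1332) = 329.7·8.8^(-0.1332) = 329.7·0.74851 = 246.782.
Rounded: 247; in hex, 0xF7.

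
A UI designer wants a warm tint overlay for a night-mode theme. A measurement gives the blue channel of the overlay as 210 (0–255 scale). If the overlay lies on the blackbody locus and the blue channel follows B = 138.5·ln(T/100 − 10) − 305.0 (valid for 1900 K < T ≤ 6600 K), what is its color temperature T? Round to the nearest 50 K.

ln(t − 10) = (210 + 305.0) / 138.5 = 3.7184.
t − 10 = e^3.7184 = 41.199, so t = 51.199.
T = 100·t = 5120 K → 5100 K to the nearest 50 K.

5100 K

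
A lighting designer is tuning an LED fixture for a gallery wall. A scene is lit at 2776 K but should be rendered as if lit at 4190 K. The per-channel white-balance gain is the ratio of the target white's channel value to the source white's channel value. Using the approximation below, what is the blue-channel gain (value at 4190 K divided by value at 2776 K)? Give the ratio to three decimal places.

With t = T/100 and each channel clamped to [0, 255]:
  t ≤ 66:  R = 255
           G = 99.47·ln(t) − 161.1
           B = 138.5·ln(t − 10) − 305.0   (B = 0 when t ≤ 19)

1.868

At 2776 K (t = 27.76):
  B = 138.5·ln(27.76 − 10) − 305.0 = 138.5·ln 17.76 − 305.0 = 138.5·2.8769 − 305.0 = 93.457.
At 4190 K (t = 41.9):
  B = 138.5·ln(41.9 − 10) − 305.0 = 138.5·ln 31.9 − 305.0 = 138.5·3.4626 − 305.0 = 174.571.
Gain = 174.571 / 93.457 = 1.8679 → 1.868.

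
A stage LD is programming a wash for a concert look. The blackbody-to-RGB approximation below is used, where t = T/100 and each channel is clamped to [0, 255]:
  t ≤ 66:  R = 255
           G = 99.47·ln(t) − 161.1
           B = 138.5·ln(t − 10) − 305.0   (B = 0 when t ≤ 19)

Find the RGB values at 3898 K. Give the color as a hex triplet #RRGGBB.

#FFCBA1

t = 3898/100 = 38.98; the t ≤ 66 branch applies.
R = 255 by definition for t ≤ 66.
G = 99.47·ln 38.98 − 161.1 = 99.47·3.6630 − 161.1 = 203.263.
B = 138.5·ln(38.98 − 10) − 305.0 = 138.5·ln 28.98 − 305.0 = 138.5·3.3666 − 305.0 = 161.275.
Rounded: (255, 203, 161).
In hex: #FFCBA1.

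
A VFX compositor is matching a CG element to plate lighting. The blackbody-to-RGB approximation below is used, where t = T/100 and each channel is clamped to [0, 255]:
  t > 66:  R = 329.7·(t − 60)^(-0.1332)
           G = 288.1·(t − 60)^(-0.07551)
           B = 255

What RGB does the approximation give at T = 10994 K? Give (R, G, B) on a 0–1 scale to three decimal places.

t = 10994/100 = 109.94; the t > 66 branch applies.
R = 329.7·(109.94 − 60)^(-0.1332) = 329.7·49.94^(-0.1332) = 329.7·0.59397 = 195.833.
G = 288.1·(109.94 − 60)^(-0.07551) = 288.1·49.94^(-0.07551) = 288.1·0.74430 = 214.434.
B = 255 by definition for t > 66.
Dividing each by 255: (0.7680, 0.8409, 1.0000) → (0.768, 0.841, 1.000).

(0.768, 0.841, 1.000)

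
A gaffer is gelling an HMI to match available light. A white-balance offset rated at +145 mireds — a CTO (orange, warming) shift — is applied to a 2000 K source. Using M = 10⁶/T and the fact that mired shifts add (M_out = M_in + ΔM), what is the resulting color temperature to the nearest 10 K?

1550 K

M_in = 10⁶/2000 = 500.00 mireds.
M_out = 500.00 + (+145) = 645.00 mireds.
T_out = 10⁶/645.00 = 1550.4 K → 1550 K.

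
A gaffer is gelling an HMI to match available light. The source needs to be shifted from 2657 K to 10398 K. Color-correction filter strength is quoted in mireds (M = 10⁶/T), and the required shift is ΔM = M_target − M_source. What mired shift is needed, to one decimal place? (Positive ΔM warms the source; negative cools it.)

-280.2 mireds

M_source = 10⁶/2657 = 376.364; M_target = 10⁶/10398 = 96.172.
ΔM = 96.172 − 376.364 = -280.192 → -280.2 mireds, a cooling shift.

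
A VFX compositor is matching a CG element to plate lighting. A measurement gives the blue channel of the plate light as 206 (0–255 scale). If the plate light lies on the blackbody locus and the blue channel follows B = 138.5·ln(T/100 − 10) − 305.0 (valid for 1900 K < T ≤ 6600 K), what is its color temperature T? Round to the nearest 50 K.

ln(t − 10) = (206 + 305.0) / 138.5 = 3.6895.
t − 10 = e^3.6895 = 40.026, so t = 50.026.
T = 100·t = 5003 K → 5000 K to the nearest 50 K.

5000 K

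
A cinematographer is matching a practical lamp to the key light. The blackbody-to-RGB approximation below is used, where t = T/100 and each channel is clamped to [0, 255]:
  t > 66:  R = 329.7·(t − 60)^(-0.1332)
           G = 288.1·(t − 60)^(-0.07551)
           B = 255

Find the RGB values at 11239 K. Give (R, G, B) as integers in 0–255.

t = 11239/100 = 112.39; the t > 66 branch applies.
R = 329.7·(112.39 − 60)^(-0.1332) = 329.7·52.39^(-0.1332) = 329.7·0.59020 = 194.588.
G = 288.1·(112.39 − 60)^(-0.07551) = 288.1·52.39^(-0.07551) = 288.1·0.74162 = 213.660.
B = 255 by definition for t > 66.
Rounded: (195, 214, 255).

(195, 214, 255)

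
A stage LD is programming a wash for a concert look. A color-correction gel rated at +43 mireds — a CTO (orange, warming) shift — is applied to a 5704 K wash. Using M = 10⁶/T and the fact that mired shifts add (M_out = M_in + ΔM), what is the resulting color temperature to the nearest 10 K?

M_in = 10⁶/5704 = 175.32 mireds.
M_out = 175.32 + (+43) = 218.32 mireds.
T_out = 10⁶/218.32 = 4580.5 K → 4580 K.

4580 K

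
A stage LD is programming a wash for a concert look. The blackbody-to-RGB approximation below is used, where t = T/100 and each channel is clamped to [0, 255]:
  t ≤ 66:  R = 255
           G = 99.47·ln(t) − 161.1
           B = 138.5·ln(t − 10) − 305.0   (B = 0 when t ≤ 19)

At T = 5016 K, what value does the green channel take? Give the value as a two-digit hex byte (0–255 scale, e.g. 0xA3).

t = 5016/100 = 50.16; the t ≤ 66 branch applies.
G = 99.47·ln 50.16 − 161.1 = 99.47·3.9152 − 161.1 = 228.347.
Rounded: 228; in hex, 0xE4.

0xE4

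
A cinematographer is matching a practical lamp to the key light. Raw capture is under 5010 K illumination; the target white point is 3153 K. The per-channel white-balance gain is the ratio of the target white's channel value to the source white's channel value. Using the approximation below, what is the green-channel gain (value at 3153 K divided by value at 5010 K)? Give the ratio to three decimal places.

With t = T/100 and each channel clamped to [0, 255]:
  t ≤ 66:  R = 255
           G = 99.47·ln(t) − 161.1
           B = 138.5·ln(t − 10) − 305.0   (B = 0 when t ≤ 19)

At 5010 K (t = 50.1):
  G = 99.47·ln 50.1 − 161.1 = 99.47·3.9140 − 161.1 = 228.228.
At 3153 K (t = 31.53):
  G = 99.47·ln 31.53 − 161.1 = 99.47·3.4509 − 161.1 = 182.165.
Gain = 182.165 / 228.228 = 0.7982 → 0.798.

0.798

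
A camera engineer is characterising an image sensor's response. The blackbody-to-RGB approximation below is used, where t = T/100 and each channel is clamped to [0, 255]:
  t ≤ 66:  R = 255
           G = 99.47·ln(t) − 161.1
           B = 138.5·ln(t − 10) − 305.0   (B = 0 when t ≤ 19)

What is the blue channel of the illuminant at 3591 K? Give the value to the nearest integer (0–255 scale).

146

t = 3591/100 = 35.91; the t ≤ 66 branch applies.
B = 138.5·ln(35.91 − 10) − 305.0 = 138.5·ln 25.91 − 305.0 = 138.5·3.2546 − 305.0 = 145.766.
Rounded: 146.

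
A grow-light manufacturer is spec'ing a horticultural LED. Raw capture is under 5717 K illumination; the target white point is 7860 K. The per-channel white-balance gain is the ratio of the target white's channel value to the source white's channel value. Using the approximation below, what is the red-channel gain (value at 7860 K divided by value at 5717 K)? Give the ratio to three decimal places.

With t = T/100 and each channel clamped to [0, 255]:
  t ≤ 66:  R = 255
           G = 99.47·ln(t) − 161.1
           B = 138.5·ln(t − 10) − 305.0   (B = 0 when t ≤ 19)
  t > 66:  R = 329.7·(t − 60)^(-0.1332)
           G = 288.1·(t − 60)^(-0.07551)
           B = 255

0.876

At 5717 K (t = 57.17):
  R = 255 by definition for t ≤ 66.
At 7860 K (t = 78.6):
  R = 329.7·(78.6 − 60)^(-0.1332) = 329.7·18.6^(-0.1332) = 329.7·0.67749 = 223.367.
Gain = 223.367 / 255.000 = 0.8760 → 0.876.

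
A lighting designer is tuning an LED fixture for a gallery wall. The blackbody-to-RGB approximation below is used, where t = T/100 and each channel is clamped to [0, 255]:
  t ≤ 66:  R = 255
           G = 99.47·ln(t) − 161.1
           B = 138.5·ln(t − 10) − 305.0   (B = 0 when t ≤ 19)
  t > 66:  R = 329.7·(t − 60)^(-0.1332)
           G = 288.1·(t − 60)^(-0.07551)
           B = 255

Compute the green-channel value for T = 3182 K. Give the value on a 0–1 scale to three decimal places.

t = 3182/100 = 31.82; the t ≤ 66 branch applies.
G = 99.47·ln 31.82 − 161.1 = 99.47·3.4601 − 161.1 = 183.076.
On a 0–1 scale: 183.076/255 = 0.7179 → 0.718.

0.718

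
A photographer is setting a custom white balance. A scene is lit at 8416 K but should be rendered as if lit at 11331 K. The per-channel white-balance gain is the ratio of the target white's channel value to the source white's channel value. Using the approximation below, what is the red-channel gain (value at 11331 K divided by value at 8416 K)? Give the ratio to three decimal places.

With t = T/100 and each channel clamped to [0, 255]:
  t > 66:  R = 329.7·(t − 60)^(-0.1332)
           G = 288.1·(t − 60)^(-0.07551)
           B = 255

0.900

At 8416 K (t = 84.16):
  R = 329.7·(84.16 − 60)^(-0.1332) = 329.7·24.16^(-0.1332) = 329.7·0.65429 = 215.720.
At 11331 K (t = 113.31):
  R = 329.7·(113.31 − 60)^(-0.1332) = 329.7·53.31^(-0.1332) = 329.7·0.58883 = 194.137.
Gain = 194.137 / 215.720 = 0.8999 → 0.900.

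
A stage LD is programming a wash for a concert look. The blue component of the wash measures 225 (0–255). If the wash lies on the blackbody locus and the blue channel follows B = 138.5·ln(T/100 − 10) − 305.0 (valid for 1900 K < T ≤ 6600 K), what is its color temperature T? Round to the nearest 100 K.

ln(t − 10) = (225 + 305.0) / 138.5 = 3.8267.
t − 10 = e^3.8267 = 45.911, so t = 55.911.
T = 100·t = 5591 K → 5600 K to the nearest 100 K.

5600 K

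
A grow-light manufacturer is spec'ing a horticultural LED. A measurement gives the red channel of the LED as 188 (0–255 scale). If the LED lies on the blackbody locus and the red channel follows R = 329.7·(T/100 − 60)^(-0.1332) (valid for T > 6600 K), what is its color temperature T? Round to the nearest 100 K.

(t − 60)^(-0.1332) = 188/329.7 = 0.57022.
t − 60 = 0.57022^(1/-0.1332) = 0.57022^(-7.508) = 67.848, so t = 127.848.
T = 100·t = 12785 K → 12800 K to the nearest 100 K.

12800 K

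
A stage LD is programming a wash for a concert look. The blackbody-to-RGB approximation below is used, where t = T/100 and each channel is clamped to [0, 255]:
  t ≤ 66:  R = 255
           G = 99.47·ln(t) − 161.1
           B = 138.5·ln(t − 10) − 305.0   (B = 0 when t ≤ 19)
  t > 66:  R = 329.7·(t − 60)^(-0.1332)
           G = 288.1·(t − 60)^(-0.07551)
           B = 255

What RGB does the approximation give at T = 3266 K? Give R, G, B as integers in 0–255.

R=255, G=186, B=127

t = 3266/100 = 32.66; the t ≤ 66 branch applies.
R = 255 by definition for t ≤ 66.
G = 99.47·ln 32.66 − 161.1 = 99.47·3.4862 − 161.1 = 185.667.
B = 138.5·ln(32.66 − 10) − 305.0 = 138.5·ln 22.66 − 305.0 = 138.5·3.1206 − 305.0 = 127.203.
Rounded: (255, 186, 127).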